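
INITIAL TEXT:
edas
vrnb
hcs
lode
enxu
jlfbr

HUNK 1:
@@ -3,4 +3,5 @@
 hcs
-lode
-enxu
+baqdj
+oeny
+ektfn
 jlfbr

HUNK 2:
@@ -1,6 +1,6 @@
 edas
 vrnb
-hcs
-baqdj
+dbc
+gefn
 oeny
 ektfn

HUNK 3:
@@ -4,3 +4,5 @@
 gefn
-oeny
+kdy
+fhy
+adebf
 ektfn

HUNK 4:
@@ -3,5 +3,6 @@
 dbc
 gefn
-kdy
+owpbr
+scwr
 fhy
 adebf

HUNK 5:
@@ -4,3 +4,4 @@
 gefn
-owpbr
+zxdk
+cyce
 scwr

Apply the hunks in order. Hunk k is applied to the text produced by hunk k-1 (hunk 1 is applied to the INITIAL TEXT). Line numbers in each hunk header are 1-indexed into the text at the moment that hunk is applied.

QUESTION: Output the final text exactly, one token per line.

Hunk 1: at line 3 remove [lode,enxu] add [baqdj,oeny,ektfn] -> 7 lines: edas vrnb hcs baqdj oeny ektfn jlfbr
Hunk 2: at line 1 remove [hcs,baqdj] add [dbc,gefn] -> 7 lines: edas vrnb dbc gefn oeny ektfn jlfbr
Hunk 3: at line 4 remove [oeny] add [kdy,fhy,adebf] -> 9 lines: edas vrnb dbc gefn kdy fhy adebf ektfn jlfbr
Hunk 4: at line 3 remove [kdy] add [owpbr,scwr] -> 10 lines: edas vrnb dbc gefn owpbr scwr fhy adebf ektfn jlfbr
Hunk 5: at line 4 remove [owpbr] add [zxdk,cyce] -> 11 lines: edas vrnb dbc gefn zxdk cyce scwr fhy adebf ektfn jlfbr

Answer: edas
vrnb
dbc
gefn
zxdk
cyce
scwr
fhy
adebf
ektfn
jlfbr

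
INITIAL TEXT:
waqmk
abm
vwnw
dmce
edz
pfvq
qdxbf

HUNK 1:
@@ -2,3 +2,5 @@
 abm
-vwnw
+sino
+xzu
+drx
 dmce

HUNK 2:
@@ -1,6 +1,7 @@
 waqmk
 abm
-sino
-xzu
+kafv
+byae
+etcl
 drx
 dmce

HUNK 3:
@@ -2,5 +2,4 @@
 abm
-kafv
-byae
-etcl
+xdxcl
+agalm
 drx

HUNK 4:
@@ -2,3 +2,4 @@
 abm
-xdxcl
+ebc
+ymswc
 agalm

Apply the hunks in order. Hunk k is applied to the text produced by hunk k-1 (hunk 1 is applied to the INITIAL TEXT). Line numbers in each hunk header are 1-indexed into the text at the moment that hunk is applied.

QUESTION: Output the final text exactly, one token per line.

Answer: waqmk
abm
ebc
ymswc
agalm
drx
dmce
edz
pfvq
qdxbf

Derivation:
Hunk 1: at line 2 remove [vwnw] add [sino,xzu,drx] -> 9 lines: waqmk abm sino xzu drx dmce edz pfvq qdxbf
Hunk 2: at line 1 remove [sino,xzu] add [kafv,byae,etcl] -> 10 lines: waqmk abm kafv byae etcl drx dmce edz pfvq qdxbf
Hunk 3: at line 2 remove [kafv,byae,etcl] add [xdxcl,agalm] -> 9 lines: waqmk abm xdxcl agalm drx dmce edz pfvq qdxbf
Hunk 4: at line 2 remove [xdxcl] add [ebc,ymswc] -> 10 lines: waqmk abm ebc ymswc agalm drx dmce edz pfvq qdxbf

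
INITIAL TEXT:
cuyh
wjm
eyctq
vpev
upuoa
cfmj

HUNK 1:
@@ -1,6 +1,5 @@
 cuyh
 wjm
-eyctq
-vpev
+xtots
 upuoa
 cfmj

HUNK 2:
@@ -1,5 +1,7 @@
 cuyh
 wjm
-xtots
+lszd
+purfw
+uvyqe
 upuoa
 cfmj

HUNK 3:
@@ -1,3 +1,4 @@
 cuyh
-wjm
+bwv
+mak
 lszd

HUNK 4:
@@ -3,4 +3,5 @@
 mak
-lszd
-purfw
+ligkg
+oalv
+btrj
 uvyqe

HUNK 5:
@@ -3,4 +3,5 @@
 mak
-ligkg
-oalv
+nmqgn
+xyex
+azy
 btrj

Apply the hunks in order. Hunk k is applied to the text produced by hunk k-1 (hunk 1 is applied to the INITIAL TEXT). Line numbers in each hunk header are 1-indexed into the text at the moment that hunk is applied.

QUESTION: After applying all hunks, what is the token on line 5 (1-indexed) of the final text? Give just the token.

Answer: xyex

Derivation:
Hunk 1: at line 1 remove [eyctq,vpev] add [xtots] -> 5 lines: cuyh wjm xtots upuoa cfmj
Hunk 2: at line 1 remove [xtots] add [lszd,purfw,uvyqe] -> 7 lines: cuyh wjm lszd purfw uvyqe upuoa cfmj
Hunk 3: at line 1 remove [wjm] add [bwv,mak] -> 8 lines: cuyh bwv mak lszd purfw uvyqe upuoa cfmj
Hunk 4: at line 3 remove [lszd,purfw] add [ligkg,oalv,btrj] -> 9 lines: cuyh bwv mak ligkg oalv btrj uvyqe upuoa cfmj
Hunk 5: at line 3 remove [ligkg,oalv] add [nmqgn,xyex,azy] -> 10 lines: cuyh bwv mak nmqgn xyex azy btrj uvyqe upuoa cfmj
Final line 5: xyex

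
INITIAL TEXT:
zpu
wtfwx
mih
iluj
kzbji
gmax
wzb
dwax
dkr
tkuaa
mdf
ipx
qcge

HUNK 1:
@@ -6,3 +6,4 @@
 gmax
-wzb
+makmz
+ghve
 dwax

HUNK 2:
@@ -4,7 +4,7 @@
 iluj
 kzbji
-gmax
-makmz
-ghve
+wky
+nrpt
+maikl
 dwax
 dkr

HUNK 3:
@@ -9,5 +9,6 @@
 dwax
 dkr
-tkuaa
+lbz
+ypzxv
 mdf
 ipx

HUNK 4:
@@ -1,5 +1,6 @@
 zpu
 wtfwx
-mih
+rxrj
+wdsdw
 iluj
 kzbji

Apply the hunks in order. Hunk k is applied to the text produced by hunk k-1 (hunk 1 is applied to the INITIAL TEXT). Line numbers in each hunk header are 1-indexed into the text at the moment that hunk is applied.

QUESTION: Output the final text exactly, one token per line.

Answer: zpu
wtfwx
rxrj
wdsdw
iluj
kzbji
wky
nrpt
maikl
dwax
dkr
lbz
ypzxv
mdf
ipx
qcge

Derivation:
Hunk 1: at line 6 remove [wzb] add [makmz,ghve] -> 14 lines: zpu wtfwx mih iluj kzbji gmax makmz ghve dwax dkr tkuaa mdf ipx qcge
Hunk 2: at line 4 remove [gmax,makmz,ghve] add [wky,nrpt,maikl] -> 14 lines: zpu wtfwx mih iluj kzbji wky nrpt maikl dwax dkr tkuaa mdf ipx qcge
Hunk 3: at line 9 remove [tkuaa] add [lbz,ypzxv] -> 15 lines: zpu wtfwx mih iluj kzbji wky nrpt maikl dwax dkr lbz ypzxv mdf ipx qcge
Hunk 4: at line 1 remove [mih] add [rxrj,wdsdw] -> 16 lines: zpu wtfwx rxrj wdsdw iluj kzbji wky nrpt maikl dwax dkr lbz ypzxv mdf ipx qcge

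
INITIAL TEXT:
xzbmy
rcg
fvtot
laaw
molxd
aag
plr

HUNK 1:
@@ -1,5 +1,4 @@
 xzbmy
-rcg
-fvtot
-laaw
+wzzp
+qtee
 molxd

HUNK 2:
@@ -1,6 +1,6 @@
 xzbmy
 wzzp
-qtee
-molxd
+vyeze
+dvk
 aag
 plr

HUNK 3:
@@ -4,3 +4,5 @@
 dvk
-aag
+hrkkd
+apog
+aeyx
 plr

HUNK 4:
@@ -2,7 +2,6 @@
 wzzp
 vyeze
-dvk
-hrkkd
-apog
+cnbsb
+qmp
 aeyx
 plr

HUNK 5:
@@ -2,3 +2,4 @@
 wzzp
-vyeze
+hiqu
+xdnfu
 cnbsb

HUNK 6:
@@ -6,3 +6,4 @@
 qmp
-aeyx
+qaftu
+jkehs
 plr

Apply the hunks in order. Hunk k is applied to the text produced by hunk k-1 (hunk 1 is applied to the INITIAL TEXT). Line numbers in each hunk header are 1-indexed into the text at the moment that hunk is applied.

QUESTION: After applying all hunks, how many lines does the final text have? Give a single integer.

Hunk 1: at line 1 remove [rcg,fvtot,laaw] add [wzzp,qtee] -> 6 lines: xzbmy wzzp qtee molxd aag plr
Hunk 2: at line 1 remove [qtee,molxd] add [vyeze,dvk] -> 6 lines: xzbmy wzzp vyeze dvk aag plr
Hunk 3: at line 4 remove [aag] add [hrkkd,apog,aeyx] -> 8 lines: xzbmy wzzp vyeze dvk hrkkd apog aeyx plr
Hunk 4: at line 2 remove [dvk,hrkkd,apog] add [cnbsb,qmp] -> 7 lines: xzbmy wzzp vyeze cnbsb qmp aeyx plr
Hunk 5: at line 2 remove [vyeze] add [hiqu,xdnfu] -> 8 lines: xzbmy wzzp hiqu xdnfu cnbsb qmp aeyx plr
Hunk 6: at line 6 remove [aeyx] add [qaftu,jkehs] -> 9 lines: xzbmy wzzp hiqu xdnfu cnbsb qmp qaftu jkehs plr
Final line count: 9

Answer: 9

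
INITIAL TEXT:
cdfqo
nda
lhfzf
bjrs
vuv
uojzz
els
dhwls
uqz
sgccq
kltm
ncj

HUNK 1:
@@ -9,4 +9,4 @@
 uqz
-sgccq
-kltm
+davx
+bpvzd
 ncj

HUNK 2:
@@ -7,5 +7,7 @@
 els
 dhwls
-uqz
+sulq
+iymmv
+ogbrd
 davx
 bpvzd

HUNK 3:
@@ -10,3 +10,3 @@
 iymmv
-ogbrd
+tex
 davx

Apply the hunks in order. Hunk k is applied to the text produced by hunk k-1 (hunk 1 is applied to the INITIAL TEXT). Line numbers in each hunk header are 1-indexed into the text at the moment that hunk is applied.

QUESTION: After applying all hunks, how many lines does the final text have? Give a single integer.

Hunk 1: at line 9 remove [sgccq,kltm] add [davx,bpvzd] -> 12 lines: cdfqo nda lhfzf bjrs vuv uojzz els dhwls uqz davx bpvzd ncj
Hunk 2: at line 7 remove [uqz] add [sulq,iymmv,ogbrd] -> 14 lines: cdfqo nda lhfzf bjrs vuv uojzz els dhwls sulq iymmv ogbrd davx bpvzd ncj
Hunk 3: at line 10 remove [ogbrd] add [tex] -> 14 lines: cdfqo nda lhfzf bjrs vuv uojzz els dhwls sulq iymmv tex davx bpvzd ncj
Final line count: 14

Answer: 14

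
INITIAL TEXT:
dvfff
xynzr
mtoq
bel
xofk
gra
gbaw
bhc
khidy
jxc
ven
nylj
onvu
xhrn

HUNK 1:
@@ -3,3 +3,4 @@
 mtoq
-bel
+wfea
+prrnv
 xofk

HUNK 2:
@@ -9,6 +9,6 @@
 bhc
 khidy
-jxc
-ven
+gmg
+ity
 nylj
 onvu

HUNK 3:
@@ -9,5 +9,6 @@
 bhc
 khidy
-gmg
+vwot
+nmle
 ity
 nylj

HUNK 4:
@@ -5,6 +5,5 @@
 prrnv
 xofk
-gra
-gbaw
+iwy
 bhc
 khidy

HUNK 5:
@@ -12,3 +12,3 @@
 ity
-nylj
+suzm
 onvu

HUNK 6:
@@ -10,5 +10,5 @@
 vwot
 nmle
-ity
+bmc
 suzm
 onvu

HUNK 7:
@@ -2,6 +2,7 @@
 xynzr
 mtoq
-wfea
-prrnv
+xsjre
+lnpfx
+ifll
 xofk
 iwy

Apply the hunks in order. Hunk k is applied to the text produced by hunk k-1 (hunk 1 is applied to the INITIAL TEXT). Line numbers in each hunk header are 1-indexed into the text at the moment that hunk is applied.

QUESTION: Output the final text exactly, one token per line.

Hunk 1: at line 3 remove [bel] add [wfea,prrnv] -> 15 lines: dvfff xynzr mtoq wfea prrnv xofk gra gbaw bhc khidy jxc ven nylj onvu xhrn
Hunk 2: at line 9 remove [jxc,ven] add [gmg,ity] -> 15 lines: dvfff xynzr mtoq wfea prrnv xofk gra gbaw bhc khidy gmg ity nylj onvu xhrn
Hunk 3: at line 9 remove [gmg] add [vwot,nmle] -> 16 lines: dvfff xynzr mtoq wfea prrnv xofk gra gbaw bhc khidy vwot nmle ity nylj onvu xhrn
Hunk 4: at line 5 remove [gra,gbaw] add [iwy] -> 15 lines: dvfff xynzr mtoq wfea prrnv xofk iwy bhc khidy vwot nmle ity nylj onvu xhrn
Hunk 5: at line 12 remove [nylj] add [suzm] -> 15 lines: dvfff xynzr mtoq wfea prrnv xofk iwy bhc khidy vwot nmle ity suzm onvu xhrn
Hunk 6: at line 10 remove [ity] add [bmc] -> 15 lines: dvfff xynzr mtoq wfea prrnv xofk iwy bhc khidy vwot nmle bmc suzm onvu xhrn
Hunk 7: at line 2 remove [wfea,prrnv] add [xsjre,lnpfx,ifll] -> 16 lines: dvfff xynzr mtoq xsjre lnpfx ifll xofk iwy bhc khidy vwot nmle bmc suzm onvu xhrn

Answer: dvfff
xynzr
mtoq
xsjre
lnpfx
ifll
xofk
iwy
bhc
khidy
vwot
nmle
bmc
suzm
onvu
xhrn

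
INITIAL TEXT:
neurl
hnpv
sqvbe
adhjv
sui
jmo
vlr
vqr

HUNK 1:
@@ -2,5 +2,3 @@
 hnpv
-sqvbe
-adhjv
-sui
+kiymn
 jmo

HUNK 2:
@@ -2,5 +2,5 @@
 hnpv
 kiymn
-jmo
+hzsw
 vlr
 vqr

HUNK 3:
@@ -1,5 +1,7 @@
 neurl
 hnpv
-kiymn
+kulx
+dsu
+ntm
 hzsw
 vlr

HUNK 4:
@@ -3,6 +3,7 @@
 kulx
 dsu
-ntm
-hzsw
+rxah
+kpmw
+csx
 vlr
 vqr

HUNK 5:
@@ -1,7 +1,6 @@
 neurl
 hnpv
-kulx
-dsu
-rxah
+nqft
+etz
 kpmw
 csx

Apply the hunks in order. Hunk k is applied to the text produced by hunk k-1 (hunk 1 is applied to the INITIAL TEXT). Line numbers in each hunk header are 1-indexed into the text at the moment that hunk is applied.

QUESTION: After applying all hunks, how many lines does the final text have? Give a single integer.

Answer: 8

Derivation:
Hunk 1: at line 2 remove [sqvbe,adhjv,sui] add [kiymn] -> 6 lines: neurl hnpv kiymn jmo vlr vqr
Hunk 2: at line 2 remove [jmo] add [hzsw] -> 6 lines: neurl hnpv kiymn hzsw vlr vqr
Hunk 3: at line 1 remove [kiymn] add [kulx,dsu,ntm] -> 8 lines: neurl hnpv kulx dsu ntm hzsw vlr vqr
Hunk 4: at line 3 remove [ntm,hzsw] add [rxah,kpmw,csx] -> 9 lines: neurl hnpv kulx dsu rxah kpmw csx vlr vqr
Hunk 5: at line 1 remove [kulx,dsu,rxah] add [nqft,etz] -> 8 lines: neurl hnpv nqft etz kpmw csx vlr vqr
Final line count: 8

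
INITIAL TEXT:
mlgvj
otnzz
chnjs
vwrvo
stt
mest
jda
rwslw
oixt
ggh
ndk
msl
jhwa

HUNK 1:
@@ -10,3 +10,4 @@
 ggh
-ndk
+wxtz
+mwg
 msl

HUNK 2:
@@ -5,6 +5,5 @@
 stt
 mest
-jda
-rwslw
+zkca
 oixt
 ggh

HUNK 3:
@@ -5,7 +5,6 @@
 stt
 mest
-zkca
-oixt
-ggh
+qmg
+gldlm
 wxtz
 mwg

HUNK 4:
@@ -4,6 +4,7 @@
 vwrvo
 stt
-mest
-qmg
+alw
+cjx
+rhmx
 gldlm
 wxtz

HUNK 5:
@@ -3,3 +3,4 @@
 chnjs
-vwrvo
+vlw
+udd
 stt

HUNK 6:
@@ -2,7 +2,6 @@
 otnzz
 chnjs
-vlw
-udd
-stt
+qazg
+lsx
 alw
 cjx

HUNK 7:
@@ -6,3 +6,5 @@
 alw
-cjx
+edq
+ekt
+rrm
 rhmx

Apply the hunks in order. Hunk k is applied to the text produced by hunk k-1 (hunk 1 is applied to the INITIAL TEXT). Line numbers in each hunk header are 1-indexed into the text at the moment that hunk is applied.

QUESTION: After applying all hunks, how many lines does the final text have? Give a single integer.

Hunk 1: at line 10 remove [ndk] add [wxtz,mwg] -> 14 lines: mlgvj otnzz chnjs vwrvo stt mest jda rwslw oixt ggh wxtz mwg msl jhwa
Hunk 2: at line 5 remove [jda,rwslw] add [zkca] -> 13 lines: mlgvj otnzz chnjs vwrvo stt mest zkca oixt ggh wxtz mwg msl jhwa
Hunk 3: at line 5 remove [zkca,oixt,ggh] add [qmg,gldlm] -> 12 lines: mlgvj otnzz chnjs vwrvo stt mest qmg gldlm wxtz mwg msl jhwa
Hunk 4: at line 4 remove [mest,qmg] add [alw,cjx,rhmx] -> 13 lines: mlgvj otnzz chnjs vwrvo stt alw cjx rhmx gldlm wxtz mwg msl jhwa
Hunk 5: at line 3 remove [vwrvo] add [vlw,udd] -> 14 lines: mlgvj otnzz chnjs vlw udd stt alw cjx rhmx gldlm wxtz mwg msl jhwa
Hunk 6: at line 2 remove [vlw,udd,stt] add [qazg,lsx] -> 13 lines: mlgvj otnzz chnjs qazg lsx alw cjx rhmx gldlm wxtz mwg msl jhwa
Hunk 7: at line 6 remove [cjx] add [edq,ekt,rrm] -> 15 lines: mlgvj otnzz chnjs qazg lsx alw edq ekt rrm rhmx gldlm wxtz mwg msl jhwa
Final line count: 15

Answer: 15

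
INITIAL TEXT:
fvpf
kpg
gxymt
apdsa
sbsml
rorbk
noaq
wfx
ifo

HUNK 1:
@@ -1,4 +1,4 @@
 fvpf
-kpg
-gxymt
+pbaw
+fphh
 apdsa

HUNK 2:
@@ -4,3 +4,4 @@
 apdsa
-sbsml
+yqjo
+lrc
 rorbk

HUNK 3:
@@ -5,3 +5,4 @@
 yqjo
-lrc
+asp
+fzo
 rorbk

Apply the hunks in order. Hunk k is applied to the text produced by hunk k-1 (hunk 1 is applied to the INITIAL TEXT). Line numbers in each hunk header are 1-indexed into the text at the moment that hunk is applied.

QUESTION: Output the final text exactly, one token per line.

Hunk 1: at line 1 remove [kpg,gxymt] add [pbaw,fphh] -> 9 lines: fvpf pbaw fphh apdsa sbsml rorbk noaq wfx ifo
Hunk 2: at line 4 remove [sbsml] add [yqjo,lrc] -> 10 lines: fvpf pbaw fphh apdsa yqjo lrc rorbk noaq wfx ifo
Hunk 3: at line 5 remove [lrc] add [asp,fzo] -> 11 lines: fvpf pbaw fphh apdsa yqjo asp fzo rorbk noaq wfx ifo

Answer: fvpf
pbaw
fphh
apdsa
yqjo
asp
fzo
rorbk
noaq
wfx
ifo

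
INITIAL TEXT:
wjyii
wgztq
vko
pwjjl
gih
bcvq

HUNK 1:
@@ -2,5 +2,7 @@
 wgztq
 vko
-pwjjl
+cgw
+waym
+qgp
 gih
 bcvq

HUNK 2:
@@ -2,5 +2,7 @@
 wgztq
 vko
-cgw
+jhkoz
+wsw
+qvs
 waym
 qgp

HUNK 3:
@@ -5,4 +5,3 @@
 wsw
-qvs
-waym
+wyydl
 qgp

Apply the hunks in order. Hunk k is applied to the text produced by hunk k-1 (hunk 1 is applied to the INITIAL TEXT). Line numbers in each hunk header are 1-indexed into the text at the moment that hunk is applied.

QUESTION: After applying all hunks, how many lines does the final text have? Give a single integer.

Answer: 9

Derivation:
Hunk 1: at line 2 remove [pwjjl] add [cgw,waym,qgp] -> 8 lines: wjyii wgztq vko cgw waym qgp gih bcvq
Hunk 2: at line 2 remove [cgw] add [jhkoz,wsw,qvs] -> 10 lines: wjyii wgztq vko jhkoz wsw qvs waym qgp gih bcvq
Hunk 3: at line 5 remove [qvs,waym] add [wyydl] -> 9 lines: wjyii wgztq vko jhkoz wsw wyydl qgp gih bcvq
Final line count: 9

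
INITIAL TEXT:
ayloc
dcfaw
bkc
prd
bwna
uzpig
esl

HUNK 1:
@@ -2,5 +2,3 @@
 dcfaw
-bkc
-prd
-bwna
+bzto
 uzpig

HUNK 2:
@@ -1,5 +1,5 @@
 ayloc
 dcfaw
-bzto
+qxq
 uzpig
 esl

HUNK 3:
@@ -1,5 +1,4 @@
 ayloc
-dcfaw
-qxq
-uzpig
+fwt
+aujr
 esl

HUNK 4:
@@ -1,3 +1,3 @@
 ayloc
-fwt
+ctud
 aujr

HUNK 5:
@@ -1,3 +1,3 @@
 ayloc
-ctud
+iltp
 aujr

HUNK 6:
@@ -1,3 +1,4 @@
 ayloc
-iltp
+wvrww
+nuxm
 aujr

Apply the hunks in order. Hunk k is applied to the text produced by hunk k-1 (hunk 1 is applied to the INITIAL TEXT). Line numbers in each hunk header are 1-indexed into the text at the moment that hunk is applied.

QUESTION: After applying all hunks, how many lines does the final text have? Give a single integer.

Answer: 5

Derivation:
Hunk 1: at line 2 remove [bkc,prd,bwna] add [bzto] -> 5 lines: ayloc dcfaw bzto uzpig esl
Hunk 2: at line 1 remove [bzto] add [qxq] -> 5 lines: ayloc dcfaw qxq uzpig esl
Hunk 3: at line 1 remove [dcfaw,qxq,uzpig] add [fwt,aujr] -> 4 lines: ayloc fwt aujr esl
Hunk 4: at line 1 remove [fwt] add [ctud] -> 4 lines: ayloc ctud aujr esl
Hunk 5: at line 1 remove [ctud] add [iltp] -> 4 lines: ayloc iltp aujr esl
Hunk 6: at line 1 remove [iltp] add [wvrww,nuxm] -> 5 lines: ayloc wvrww nuxm aujr esl
Final line count: 5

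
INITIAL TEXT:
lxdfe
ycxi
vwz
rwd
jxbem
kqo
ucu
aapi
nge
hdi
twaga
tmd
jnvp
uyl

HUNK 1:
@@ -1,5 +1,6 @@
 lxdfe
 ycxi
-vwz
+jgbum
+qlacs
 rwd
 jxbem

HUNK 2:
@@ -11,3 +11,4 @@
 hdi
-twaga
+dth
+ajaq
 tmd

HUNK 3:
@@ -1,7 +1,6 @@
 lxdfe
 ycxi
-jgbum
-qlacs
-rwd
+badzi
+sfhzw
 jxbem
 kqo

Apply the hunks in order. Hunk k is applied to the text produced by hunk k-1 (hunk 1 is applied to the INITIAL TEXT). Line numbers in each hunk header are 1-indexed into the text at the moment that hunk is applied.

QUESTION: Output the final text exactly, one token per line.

Hunk 1: at line 1 remove [vwz] add [jgbum,qlacs] -> 15 lines: lxdfe ycxi jgbum qlacs rwd jxbem kqo ucu aapi nge hdi twaga tmd jnvp uyl
Hunk 2: at line 11 remove [twaga] add [dth,ajaq] -> 16 lines: lxdfe ycxi jgbum qlacs rwd jxbem kqo ucu aapi nge hdi dth ajaq tmd jnvp uyl
Hunk 3: at line 1 remove [jgbum,qlacs,rwd] add [badzi,sfhzw] -> 15 lines: lxdfe ycxi badzi sfhzw jxbem kqo ucu aapi nge hdi dth ajaq tmd jnvp uyl

Answer: lxdfe
ycxi
badzi
sfhzw
jxbem
kqo
ucu
aapi
nge
hdi
dth
ajaq
tmd
jnvp
uyl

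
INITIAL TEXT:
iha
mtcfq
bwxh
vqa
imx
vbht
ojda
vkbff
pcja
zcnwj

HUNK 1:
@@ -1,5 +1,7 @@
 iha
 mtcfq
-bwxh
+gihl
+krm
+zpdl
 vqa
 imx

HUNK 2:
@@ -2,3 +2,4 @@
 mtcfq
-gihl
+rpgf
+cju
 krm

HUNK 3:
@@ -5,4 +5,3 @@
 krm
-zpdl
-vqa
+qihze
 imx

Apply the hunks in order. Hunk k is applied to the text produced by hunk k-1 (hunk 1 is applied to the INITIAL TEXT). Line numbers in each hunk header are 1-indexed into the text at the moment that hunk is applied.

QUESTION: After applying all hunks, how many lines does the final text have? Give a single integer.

Answer: 12

Derivation:
Hunk 1: at line 1 remove [bwxh] add [gihl,krm,zpdl] -> 12 lines: iha mtcfq gihl krm zpdl vqa imx vbht ojda vkbff pcja zcnwj
Hunk 2: at line 2 remove [gihl] add [rpgf,cju] -> 13 lines: iha mtcfq rpgf cju krm zpdl vqa imx vbht ojda vkbff pcja zcnwj
Hunk 3: at line 5 remove [zpdl,vqa] add [qihze] -> 12 lines: iha mtcfq rpgf cju krm qihze imx vbht ojda vkbff pcja zcnwj
Final line count: 12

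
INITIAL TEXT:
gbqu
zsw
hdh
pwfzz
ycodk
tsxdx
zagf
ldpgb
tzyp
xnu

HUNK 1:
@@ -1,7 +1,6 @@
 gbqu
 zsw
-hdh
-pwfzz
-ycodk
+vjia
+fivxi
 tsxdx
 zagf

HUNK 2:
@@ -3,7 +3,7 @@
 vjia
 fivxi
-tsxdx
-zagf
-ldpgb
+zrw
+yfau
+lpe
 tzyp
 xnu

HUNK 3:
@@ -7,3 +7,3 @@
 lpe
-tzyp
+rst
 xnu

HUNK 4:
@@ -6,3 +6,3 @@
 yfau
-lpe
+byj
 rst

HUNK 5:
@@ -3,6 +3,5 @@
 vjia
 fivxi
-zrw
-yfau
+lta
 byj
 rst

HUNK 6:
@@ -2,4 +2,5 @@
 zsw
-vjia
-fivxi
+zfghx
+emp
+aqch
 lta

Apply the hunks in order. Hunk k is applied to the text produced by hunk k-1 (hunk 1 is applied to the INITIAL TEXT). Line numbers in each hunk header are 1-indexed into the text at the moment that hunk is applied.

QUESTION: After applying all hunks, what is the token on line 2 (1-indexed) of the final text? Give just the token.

Hunk 1: at line 1 remove [hdh,pwfzz,ycodk] add [vjia,fivxi] -> 9 lines: gbqu zsw vjia fivxi tsxdx zagf ldpgb tzyp xnu
Hunk 2: at line 3 remove [tsxdx,zagf,ldpgb] add [zrw,yfau,lpe] -> 9 lines: gbqu zsw vjia fivxi zrw yfau lpe tzyp xnu
Hunk 3: at line 7 remove [tzyp] add [rst] -> 9 lines: gbqu zsw vjia fivxi zrw yfau lpe rst xnu
Hunk 4: at line 6 remove [lpe] add [byj] -> 9 lines: gbqu zsw vjia fivxi zrw yfau byj rst xnu
Hunk 5: at line 3 remove [zrw,yfau] add [lta] -> 8 lines: gbqu zsw vjia fivxi lta byj rst xnu
Hunk 6: at line 2 remove [vjia,fivxi] add [zfghx,emp,aqch] -> 9 lines: gbqu zsw zfghx emp aqch lta byj rst xnu
Final line 2: zsw

Answer: zsw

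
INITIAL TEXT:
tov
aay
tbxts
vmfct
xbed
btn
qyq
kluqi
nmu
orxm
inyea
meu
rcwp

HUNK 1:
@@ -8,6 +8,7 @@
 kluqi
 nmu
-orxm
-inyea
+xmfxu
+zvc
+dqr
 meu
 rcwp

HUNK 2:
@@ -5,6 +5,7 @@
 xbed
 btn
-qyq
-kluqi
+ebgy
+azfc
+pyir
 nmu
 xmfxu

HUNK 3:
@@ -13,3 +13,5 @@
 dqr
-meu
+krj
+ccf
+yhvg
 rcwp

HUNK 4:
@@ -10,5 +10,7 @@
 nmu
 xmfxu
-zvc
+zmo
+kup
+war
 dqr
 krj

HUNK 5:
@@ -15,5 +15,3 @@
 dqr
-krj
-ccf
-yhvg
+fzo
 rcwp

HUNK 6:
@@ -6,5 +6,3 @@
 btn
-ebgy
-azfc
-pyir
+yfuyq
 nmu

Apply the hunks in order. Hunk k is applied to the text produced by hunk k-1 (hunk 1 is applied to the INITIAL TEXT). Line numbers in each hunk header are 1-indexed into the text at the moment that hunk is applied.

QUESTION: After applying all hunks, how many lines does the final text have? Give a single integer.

Hunk 1: at line 8 remove [orxm,inyea] add [xmfxu,zvc,dqr] -> 14 lines: tov aay tbxts vmfct xbed btn qyq kluqi nmu xmfxu zvc dqr meu rcwp
Hunk 2: at line 5 remove [qyq,kluqi] add [ebgy,azfc,pyir] -> 15 lines: tov aay tbxts vmfct xbed btn ebgy azfc pyir nmu xmfxu zvc dqr meu rcwp
Hunk 3: at line 13 remove [meu] add [krj,ccf,yhvg] -> 17 lines: tov aay tbxts vmfct xbed btn ebgy azfc pyir nmu xmfxu zvc dqr krj ccf yhvg rcwp
Hunk 4: at line 10 remove [zvc] add [zmo,kup,war] -> 19 lines: tov aay tbxts vmfct xbed btn ebgy azfc pyir nmu xmfxu zmo kup war dqr krj ccf yhvg rcwp
Hunk 5: at line 15 remove [krj,ccf,yhvg] add [fzo] -> 17 lines: tov aay tbxts vmfct xbed btn ebgy azfc pyir nmu xmfxu zmo kup war dqr fzo rcwp
Hunk 6: at line 6 remove [ebgy,azfc,pyir] add [yfuyq] -> 15 lines: tov aay tbxts vmfct xbed btn yfuyq nmu xmfxu zmo kup war dqr fzo rcwp
Final line count: 15

Answer: 15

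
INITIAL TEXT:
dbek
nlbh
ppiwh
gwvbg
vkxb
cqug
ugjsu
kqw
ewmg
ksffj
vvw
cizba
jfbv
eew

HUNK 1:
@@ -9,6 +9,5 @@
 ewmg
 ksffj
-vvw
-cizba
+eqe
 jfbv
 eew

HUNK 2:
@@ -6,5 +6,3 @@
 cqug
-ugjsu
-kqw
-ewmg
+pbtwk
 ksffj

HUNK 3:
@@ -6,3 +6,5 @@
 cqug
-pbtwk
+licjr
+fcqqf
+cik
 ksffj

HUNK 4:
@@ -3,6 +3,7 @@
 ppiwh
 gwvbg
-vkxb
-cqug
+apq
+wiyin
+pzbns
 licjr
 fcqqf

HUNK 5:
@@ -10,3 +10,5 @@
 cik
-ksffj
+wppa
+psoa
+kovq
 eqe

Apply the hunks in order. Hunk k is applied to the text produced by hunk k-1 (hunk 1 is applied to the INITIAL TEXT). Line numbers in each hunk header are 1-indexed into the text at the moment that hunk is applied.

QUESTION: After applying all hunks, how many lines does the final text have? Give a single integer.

Answer: 16

Derivation:
Hunk 1: at line 9 remove [vvw,cizba] add [eqe] -> 13 lines: dbek nlbh ppiwh gwvbg vkxb cqug ugjsu kqw ewmg ksffj eqe jfbv eew
Hunk 2: at line 6 remove [ugjsu,kqw,ewmg] add [pbtwk] -> 11 lines: dbek nlbh ppiwh gwvbg vkxb cqug pbtwk ksffj eqe jfbv eew
Hunk 3: at line 6 remove [pbtwk] add [licjr,fcqqf,cik] -> 13 lines: dbek nlbh ppiwh gwvbg vkxb cqug licjr fcqqf cik ksffj eqe jfbv eew
Hunk 4: at line 3 remove [vkxb,cqug] add [apq,wiyin,pzbns] -> 14 lines: dbek nlbh ppiwh gwvbg apq wiyin pzbns licjr fcqqf cik ksffj eqe jfbv eew
Hunk 5: at line 10 remove [ksffj] add [wppa,psoa,kovq] -> 16 lines: dbek nlbh ppiwh gwvbg apq wiyin pzbns licjr fcqqf cik wppa psoa kovq eqe jfbv eew
Final line count: 16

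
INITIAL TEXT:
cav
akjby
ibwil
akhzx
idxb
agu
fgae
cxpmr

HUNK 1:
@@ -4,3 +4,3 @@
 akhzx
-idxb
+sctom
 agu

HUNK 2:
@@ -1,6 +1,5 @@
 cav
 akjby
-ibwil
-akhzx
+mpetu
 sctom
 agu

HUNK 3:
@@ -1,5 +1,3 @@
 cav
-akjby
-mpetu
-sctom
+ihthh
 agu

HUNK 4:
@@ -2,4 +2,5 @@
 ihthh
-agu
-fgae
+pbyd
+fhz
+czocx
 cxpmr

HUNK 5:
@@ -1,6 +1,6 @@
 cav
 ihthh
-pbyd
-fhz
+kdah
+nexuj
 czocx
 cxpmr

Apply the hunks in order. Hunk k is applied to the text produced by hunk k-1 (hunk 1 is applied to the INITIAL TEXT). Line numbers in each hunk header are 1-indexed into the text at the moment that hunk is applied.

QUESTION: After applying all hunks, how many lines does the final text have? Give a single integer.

Answer: 6

Derivation:
Hunk 1: at line 4 remove [idxb] add [sctom] -> 8 lines: cav akjby ibwil akhzx sctom agu fgae cxpmr
Hunk 2: at line 1 remove [ibwil,akhzx] add [mpetu] -> 7 lines: cav akjby mpetu sctom agu fgae cxpmr
Hunk 3: at line 1 remove [akjby,mpetu,sctom] add [ihthh] -> 5 lines: cav ihthh agu fgae cxpmr
Hunk 4: at line 2 remove [agu,fgae] add [pbyd,fhz,czocx] -> 6 lines: cav ihthh pbyd fhz czocx cxpmr
Hunk 5: at line 1 remove [pbyd,fhz] add [kdah,nexuj] -> 6 lines: cav ihthh kdah nexuj czocx cxpmr
Final line count: 6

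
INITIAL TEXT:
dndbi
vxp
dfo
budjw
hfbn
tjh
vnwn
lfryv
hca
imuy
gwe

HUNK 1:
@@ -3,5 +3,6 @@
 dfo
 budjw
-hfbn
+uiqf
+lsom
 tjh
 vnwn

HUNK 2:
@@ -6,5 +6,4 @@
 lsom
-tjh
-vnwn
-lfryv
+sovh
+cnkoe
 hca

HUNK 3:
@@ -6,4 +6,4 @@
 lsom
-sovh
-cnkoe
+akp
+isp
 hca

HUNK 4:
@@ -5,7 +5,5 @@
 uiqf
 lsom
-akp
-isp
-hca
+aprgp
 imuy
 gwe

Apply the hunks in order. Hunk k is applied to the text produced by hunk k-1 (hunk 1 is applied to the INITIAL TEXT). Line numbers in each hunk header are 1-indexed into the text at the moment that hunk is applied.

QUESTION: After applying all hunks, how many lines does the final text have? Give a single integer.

Answer: 9

Derivation:
Hunk 1: at line 3 remove [hfbn] add [uiqf,lsom] -> 12 lines: dndbi vxp dfo budjw uiqf lsom tjh vnwn lfryv hca imuy gwe
Hunk 2: at line 6 remove [tjh,vnwn,lfryv] add [sovh,cnkoe] -> 11 lines: dndbi vxp dfo budjw uiqf lsom sovh cnkoe hca imuy gwe
Hunk 3: at line 6 remove [sovh,cnkoe] add [akp,isp] -> 11 lines: dndbi vxp dfo budjw uiqf lsom akp isp hca imuy gwe
Hunk 4: at line 5 remove [akp,isp,hca] add [aprgp] -> 9 lines: dndbi vxp dfo budjw uiqf lsom aprgp imuy gwe
Final line count: 9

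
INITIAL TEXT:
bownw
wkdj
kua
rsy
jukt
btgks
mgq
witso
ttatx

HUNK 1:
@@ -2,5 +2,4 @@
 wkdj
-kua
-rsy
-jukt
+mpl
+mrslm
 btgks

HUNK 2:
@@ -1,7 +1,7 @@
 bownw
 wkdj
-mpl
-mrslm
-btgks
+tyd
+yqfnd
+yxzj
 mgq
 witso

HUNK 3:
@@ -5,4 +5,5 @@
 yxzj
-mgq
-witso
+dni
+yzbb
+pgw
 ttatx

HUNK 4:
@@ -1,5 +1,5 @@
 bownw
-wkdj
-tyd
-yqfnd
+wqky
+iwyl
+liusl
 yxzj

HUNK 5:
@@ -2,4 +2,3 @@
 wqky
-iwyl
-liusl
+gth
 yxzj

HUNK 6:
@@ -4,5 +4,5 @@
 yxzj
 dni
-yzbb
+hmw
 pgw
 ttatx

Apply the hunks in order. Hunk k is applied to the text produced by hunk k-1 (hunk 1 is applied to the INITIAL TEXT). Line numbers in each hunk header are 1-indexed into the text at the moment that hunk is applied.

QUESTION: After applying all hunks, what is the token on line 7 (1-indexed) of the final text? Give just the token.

Hunk 1: at line 2 remove [kua,rsy,jukt] add [mpl,mrslm] -> 8 lines: bownw wkdj mpl mrslm btgks mgq witso ttatx
Hunk 2: at line 1 remove [mpl,mrslm,btgks] add [tyd,yqfnd,yxzj] -> 8 lines: bownw wkdj tyd yqfnd yxzj mgq witso ttatx
Hunk 3: at line 5 remove [mgq,witso] add [dni,yzbb,pgw] -> 9 lines: bownw wkdj tyd yqfnd yxzj dni yzbb pgw ttatx
Hunk 4: at line 1 remove [wkdj,tyd,yqfnd] add [wqky,iwyl,liusl] -> 9 lines: bownw wqky iwyl liusl yxzj dni yzbb pgw ttatx
Hunk 5: at line 2 remove [iwyl,liusl] add [gth] -> 8 lines: bownw wqky gth yxzj dni yzbb pgw ttatx
Hunk 6: at line 4 remove [yzbb] add [hmw] -> 8 lines: bownw wqky gth yxzj dni hmw pgw ttatx
Final line 7: pgw

Answer: pgw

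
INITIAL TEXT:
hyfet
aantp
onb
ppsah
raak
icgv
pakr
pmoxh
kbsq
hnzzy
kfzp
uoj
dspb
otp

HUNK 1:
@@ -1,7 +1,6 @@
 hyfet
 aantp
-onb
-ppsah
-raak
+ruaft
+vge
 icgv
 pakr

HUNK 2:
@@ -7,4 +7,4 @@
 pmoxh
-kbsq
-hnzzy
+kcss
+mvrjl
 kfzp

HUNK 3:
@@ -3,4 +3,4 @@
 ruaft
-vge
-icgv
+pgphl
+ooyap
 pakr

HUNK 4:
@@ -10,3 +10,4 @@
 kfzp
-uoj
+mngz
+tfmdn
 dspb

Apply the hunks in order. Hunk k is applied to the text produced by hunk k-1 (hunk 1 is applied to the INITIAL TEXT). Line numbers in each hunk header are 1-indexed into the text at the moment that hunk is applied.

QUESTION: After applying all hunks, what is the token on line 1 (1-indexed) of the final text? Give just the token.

Answer: hyfet

Derivation:
Hunk 1: at line 1 remove [onb,ppsah,raak] add [ruaft,vge] -> 13 lines: hyfet aantp ruaft vge icgv pakr pmoxh kbsq hnzzy kfzp uoj dspb otp
Hunk 2: at line 7 remove [kbsq,hnzzy] add [kcss,mvrjl] -> 13 lines: hyfet aantp ruaft vge icgv pakr pmoxh kcss mvrjl kfzp uoj dspb otp
Hunk 3: at line 3 remove [vge,icgv] add [pgphl,ooyap] -> 13 lines: hyfet aantp ruaft pgphl ooyap pakr pmoxh kcss mvrjl kfzp uoj dspb otp
Hunk 4: at line 10 remove [uoj] add [mngz,tfmdn] -> 14 lines: hyfet aantp ruaft pgphl ooyap pakr pmoxh kcss mvrjl kfzp mngz tfmdn dspb otp
Final line 1: hyfet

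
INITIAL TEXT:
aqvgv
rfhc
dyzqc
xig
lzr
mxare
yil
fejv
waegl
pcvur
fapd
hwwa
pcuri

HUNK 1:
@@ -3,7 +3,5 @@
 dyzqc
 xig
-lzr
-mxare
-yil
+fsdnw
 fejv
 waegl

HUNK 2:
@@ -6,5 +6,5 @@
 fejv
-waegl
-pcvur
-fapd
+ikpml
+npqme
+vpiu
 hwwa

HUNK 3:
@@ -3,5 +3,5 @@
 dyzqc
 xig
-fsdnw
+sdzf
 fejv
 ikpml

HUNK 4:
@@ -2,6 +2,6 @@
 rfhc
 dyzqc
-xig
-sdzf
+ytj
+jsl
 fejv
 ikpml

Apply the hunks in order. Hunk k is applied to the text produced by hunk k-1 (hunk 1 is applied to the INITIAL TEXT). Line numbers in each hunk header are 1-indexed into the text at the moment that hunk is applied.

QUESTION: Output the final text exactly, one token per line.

Hunk 1: at line 3 remove [lzr,mxare,yil] add [fsdnw] -> 11 lines: aqvgv rfhc dyzqc xig fsdnw fejv waegl pcvur fapd hwwa pcuri
Hunk 2: at line 6 remove [waegl,pcvur,fapd] add [ikpml,npqme,vpiu] -> 11 lines: aqvgv rfhc dyzqc xig fsdnw fejv ikpml npqme vpiu hwwa pcuri
Hunk 3: at line 3 remove [fsdnw] add [sdzf] -> 11 lines: aqvgv rfhc dyzqc xig sdzf fejv ikpml npqme vpiu hwwa pcuri
Hunk 4: at line 2 remove [xig,sdzf] add [ytj,jsl] -> 11 lines: aqvgv rfhc dyzqc ytj jsl fejv ikpml npqme vpiu hwwa pcuri

Answer: aqvgv
rfhc
dyzqc
ytj
jsl
fejv
ikpml
npqme
vpiu
hwwa
pcuri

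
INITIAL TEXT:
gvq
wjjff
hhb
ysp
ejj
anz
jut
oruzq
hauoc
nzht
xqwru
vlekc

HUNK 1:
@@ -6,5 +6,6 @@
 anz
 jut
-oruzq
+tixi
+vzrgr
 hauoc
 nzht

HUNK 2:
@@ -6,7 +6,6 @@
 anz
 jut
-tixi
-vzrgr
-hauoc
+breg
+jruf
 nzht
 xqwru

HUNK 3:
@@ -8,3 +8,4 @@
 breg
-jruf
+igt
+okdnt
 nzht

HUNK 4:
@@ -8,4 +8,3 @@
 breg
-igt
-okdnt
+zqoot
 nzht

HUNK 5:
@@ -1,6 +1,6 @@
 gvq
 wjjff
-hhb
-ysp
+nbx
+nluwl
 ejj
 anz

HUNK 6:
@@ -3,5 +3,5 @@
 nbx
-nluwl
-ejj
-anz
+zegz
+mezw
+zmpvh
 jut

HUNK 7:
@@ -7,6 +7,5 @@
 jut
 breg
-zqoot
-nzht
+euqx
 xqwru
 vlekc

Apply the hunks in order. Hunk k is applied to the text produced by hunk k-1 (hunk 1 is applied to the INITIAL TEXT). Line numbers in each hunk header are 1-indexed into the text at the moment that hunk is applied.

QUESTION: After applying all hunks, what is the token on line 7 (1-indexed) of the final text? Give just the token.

Answer: jut

Derivation:
Hunk 1: at line 6 remove [oruzq] add [tixi,vzrgr] -> 13 lines: gvq wjjff hhb ysp ejj anz jut tixi vzrgr hauoc nzht xqwru vlekc
Hunk 2: at line 6 remove [tixi,vzrgr,hauoc] add [breg,jruf] -> 12 lines: gvq wjjff hhb ysp ejj anz jut breg jruf nzht xqwru vlekc
Hunk 3: at line 8 remove [jruf] add [igt,okdnt] -> 13 lines: gvq wjjff hhb ysp ejj anz jut breg igt okdnt nzht xqwru vlekc
Hunk 4: at line 8 remove [igt,okdnt] add [zqoot] -> 12 lines: gvq wjjff hhb ysp ejj anz jut breg zqoot nzht xqwru vlekc
Hunk 5: at line 1 remove [hhb,ysp] add [nbx,nluwl] -> 12 lines: gvq wjjff nbx nluwl ejj anz jut breg zqoot nzht xqwru vlekc
Hunk 6: at line 3 remove [nluwl,ejj,anz] add [zegz,mezw,zmpvh] -> 12 lines: gvq wjjff nbx zegz mezw zmpvh jut breg zqoot nzht xqwru vlekc
Hunk 7: at line 7 remove [zqoot,nzht] add [euqx] -> 11 lines: gvq wjjff nbx zegz mezw zmpvh jut breg euqx xqwru vlekc
Final line 7: jut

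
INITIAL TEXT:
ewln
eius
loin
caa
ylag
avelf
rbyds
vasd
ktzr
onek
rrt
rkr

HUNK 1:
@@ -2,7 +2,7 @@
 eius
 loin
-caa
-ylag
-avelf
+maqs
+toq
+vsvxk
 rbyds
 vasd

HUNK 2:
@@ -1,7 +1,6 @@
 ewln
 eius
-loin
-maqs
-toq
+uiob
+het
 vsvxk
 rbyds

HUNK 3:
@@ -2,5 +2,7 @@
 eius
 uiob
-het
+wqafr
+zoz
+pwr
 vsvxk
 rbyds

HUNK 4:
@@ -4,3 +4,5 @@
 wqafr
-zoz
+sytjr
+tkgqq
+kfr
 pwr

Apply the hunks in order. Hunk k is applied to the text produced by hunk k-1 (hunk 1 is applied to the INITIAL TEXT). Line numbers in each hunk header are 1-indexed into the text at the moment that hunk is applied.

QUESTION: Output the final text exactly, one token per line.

Answer: ewln
eius
uiob
wqafr
sytjr
tkgqq
kfr
pwr
vsvxk
rbyds
vasd
ktzr
onek
rrt
rkr

Derivation:
Hunk 1: at line 2 remove [caa,ylag,avelf] add [maqs,toq,vsvxk] -> 12 lines: ewln eius loin maqs toq vsvxk rbyds vasd ktzr onek rrt rkr
Hunk 2: at line 1 remove [loin,maqs,toq] add [uiob,het] -> 11 lines: ewln eius uiob het vsvxk rbyds vasd ktzr onek rrt rkr
Hunk 3: at line 2 remove [het] add [wqafr,zoz,pwr] -> 13 lines: ewln eius uiob wqafr zoz pwr vsvxk rbyds vasd ktzr onek rrt rkr
Hunk 4: at line 4 remove [zoz] add [sytjr,tkgqq,kfr] -> 15 lines: ewln eius uiob wqafr sytjr tkgqq kfr pwr vsvxk rbyds vasd ktzr onek rrt rkr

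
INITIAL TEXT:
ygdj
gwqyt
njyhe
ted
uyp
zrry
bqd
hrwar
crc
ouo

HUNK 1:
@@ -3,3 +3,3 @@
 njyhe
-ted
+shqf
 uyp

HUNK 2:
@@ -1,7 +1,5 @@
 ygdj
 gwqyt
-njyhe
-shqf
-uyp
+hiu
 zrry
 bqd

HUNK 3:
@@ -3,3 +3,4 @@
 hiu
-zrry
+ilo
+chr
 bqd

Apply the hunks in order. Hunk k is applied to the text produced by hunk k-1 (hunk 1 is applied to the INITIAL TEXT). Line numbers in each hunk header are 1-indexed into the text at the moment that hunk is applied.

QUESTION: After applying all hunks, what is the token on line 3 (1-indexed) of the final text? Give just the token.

Answer: hiu

Derivation:
Hunk 1: at line 3 remove [ted] add [shqf] -> 10 lines: ygdj gwqyt njyhe shqf uyp zrry bqd hrwar crc ouo
Hunk 2: at line 1 remove [njyhe,shqf,uyp] add [hiu] -> 8 lines: ygdj gwqyt hiu zrry bqd hrwar crc ouo
Hunk 3: at line 3 remove [zrry] add [ilo,chr] -> 9 lines: ygdj gwqyt hiu ilo chr bqd hrwar crc ouo
Final line 3: hiu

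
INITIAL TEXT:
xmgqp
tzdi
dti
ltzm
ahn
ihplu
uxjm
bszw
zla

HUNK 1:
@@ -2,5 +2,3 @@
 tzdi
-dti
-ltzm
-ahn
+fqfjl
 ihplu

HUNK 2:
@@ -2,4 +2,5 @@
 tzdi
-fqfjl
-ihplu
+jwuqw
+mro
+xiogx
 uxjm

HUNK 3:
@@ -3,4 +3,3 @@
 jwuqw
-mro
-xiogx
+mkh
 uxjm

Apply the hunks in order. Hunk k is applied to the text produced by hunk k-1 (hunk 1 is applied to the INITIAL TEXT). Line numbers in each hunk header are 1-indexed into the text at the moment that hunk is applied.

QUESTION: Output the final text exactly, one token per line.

Hunk 1: at line 2 remove [dti,ltzm,ahn] add [fqfjl] -> 7 lines: xmgqp tzdi fqfjl ihplu uxjm bszw zla
Hunk 2: at line 2 remove [fqfjl,ihplu] add [jwuqw,mro,xiogx] -> 8 lines: xmgqp tzdi jwuqw mro xiogx uxjm bszw zla
Hunk 3: at line 3 remove [mro,xiogx] add [mkh] -> 7 lines: xmgqp tzdi jwuqw mkh uxjm bszw zla

Answer: xmgqp
tzdi
jwuqw
mkh
uxjm
bszw
zla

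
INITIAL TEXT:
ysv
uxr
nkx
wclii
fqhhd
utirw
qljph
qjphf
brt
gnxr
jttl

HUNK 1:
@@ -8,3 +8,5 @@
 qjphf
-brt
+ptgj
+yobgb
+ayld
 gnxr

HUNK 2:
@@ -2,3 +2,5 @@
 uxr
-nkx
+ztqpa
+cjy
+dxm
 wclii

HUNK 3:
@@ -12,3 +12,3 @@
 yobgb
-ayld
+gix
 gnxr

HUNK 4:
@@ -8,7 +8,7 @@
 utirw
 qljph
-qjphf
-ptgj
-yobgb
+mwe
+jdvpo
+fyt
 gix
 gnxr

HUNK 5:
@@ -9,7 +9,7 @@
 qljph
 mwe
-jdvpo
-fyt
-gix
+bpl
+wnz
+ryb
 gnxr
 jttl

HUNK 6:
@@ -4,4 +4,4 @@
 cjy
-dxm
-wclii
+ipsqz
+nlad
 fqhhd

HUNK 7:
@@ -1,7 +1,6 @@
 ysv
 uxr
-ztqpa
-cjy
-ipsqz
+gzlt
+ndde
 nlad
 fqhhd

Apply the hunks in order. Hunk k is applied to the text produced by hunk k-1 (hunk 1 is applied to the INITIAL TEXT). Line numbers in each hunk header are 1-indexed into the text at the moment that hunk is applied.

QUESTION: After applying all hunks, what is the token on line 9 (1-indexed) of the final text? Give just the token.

Answer: mwe

Derivation:
Hunk 1: at line 8 remove [brt] add [ptgj,yobgb,ayld] -> 13 lines: ysv uxr nkx wclii fqhhd utirw qljph qjphf ptgj yobgb ayld gnxr jttl
Hunk 2: at line 2 remove [nkx] add [ztqpa,cjy,dxm] -> 15 lines: ysv uxr ztqpa cjy dxm wclii fqhhd utirw qljph qjphf ptgj yobgb ayld gnxr jttl
Hunk 3: at line 12 remove [ayld] add [gix] -> 15 lines: ysv uxr ztqpa cjy dxm wclii fqhhd utirw qljph qjphf ptgj yobgb gix gnxr jttl
Hunk 4: at line 8 remove [qjphf,ptgj,yobgb] add [mwe,jdvpo,fyt] -> 15 lines: ysv uxr ztqpa cjy dxm wclii fqhhd utirw qljph mwe jdvpo fyt gix gnxr jttl
Hunk 5: at line 9 remove [jdvpo,fyt,gix] add [bpl,wnz,ryb] -> 15 lines: ysv uxr ztqpa cjy dxm wclii fqhhd utirw qljph mwe bpl wnz ryb gnxr jttl
Hunk 6: at line 4 remove [dxm,wclii] add [ipsqz,nlad] -> 15 lines: ysv uxr ztqpa cjy ipsqz nlad fqhhd utirw qljph mwe bpl wnz ryb gnxr jttl
Hunk 7: at line 1 remove [ztqpa,cjy,ipsqz] add [gzlt,ndde] -> 14 lines: ysv uxr gzlt ndde nlad fqhhd utirw qljph mwe bpl wnz ryb gnxr jttl
Final line 9: mwe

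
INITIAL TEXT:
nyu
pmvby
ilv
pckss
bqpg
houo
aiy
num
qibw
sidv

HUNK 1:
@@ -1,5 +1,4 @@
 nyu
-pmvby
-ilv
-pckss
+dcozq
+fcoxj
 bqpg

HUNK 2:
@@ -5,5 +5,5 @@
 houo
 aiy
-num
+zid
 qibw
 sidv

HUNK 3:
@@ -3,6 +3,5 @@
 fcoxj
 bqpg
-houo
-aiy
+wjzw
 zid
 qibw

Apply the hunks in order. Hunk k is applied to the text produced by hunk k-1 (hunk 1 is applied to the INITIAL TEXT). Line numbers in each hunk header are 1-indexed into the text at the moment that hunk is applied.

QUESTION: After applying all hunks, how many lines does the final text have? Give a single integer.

Answer: 8

Derivation:
Hunk 1: at line 1 remove [pmvby,ilv,pckss] add [dcozq,fcoxj] -> 9 lines: nyu dcozq fcoxj bqpg houo aiy num qibw sidv
Hunk 2: at line 5 remove [num] add [zid] -> 9 lines: nyu dcozq fcoxj bqpg houo aiy zid qibw sidv
Hunk 3: at line 3 remove [houo,aiy] add [wjzw] -> 8 lines: nyu dcozq fcoxj bqpg wjzw zid qibw sidv
Final line count: 8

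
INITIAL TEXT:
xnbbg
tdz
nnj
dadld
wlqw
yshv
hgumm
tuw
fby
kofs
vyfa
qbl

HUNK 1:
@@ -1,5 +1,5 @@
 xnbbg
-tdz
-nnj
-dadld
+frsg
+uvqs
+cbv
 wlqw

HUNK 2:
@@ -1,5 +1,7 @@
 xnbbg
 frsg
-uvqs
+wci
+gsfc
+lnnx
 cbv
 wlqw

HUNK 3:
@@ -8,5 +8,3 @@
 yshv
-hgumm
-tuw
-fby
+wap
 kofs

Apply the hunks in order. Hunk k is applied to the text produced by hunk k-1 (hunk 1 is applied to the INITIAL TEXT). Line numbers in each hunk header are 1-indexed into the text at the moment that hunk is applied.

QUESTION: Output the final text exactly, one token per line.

Answer: xnbbg
frsg
wci
gsfc
lnnx
cbv
wlqw
yshv
wap
kofs
vyfa
qbl

Derivation:
Hunk 1: at line 1 remove [tdz,nnj,dadld] add [frsg,uvqs,cbv] -> 12 lines: xnbbg frsg uvqs cbv wlqw yshv hgumm tuw fby kofs vyfa qbl
Hunk 2: at line 1 remove [uvqs] add [wci,gsfc,lnnx] -> 14 lines: xnbbg frsg wci gsfc lnnx cbv wlqw yshv hgumm tuw fby kofs vyfa qbl
Hunk 3: at line 8 remove [hgumm,tuw,fby] add [wap] -> 12 lines: xnbbg frsg wci gsfc lnnx cbv wlqw yshv wap kofs vyfa qbl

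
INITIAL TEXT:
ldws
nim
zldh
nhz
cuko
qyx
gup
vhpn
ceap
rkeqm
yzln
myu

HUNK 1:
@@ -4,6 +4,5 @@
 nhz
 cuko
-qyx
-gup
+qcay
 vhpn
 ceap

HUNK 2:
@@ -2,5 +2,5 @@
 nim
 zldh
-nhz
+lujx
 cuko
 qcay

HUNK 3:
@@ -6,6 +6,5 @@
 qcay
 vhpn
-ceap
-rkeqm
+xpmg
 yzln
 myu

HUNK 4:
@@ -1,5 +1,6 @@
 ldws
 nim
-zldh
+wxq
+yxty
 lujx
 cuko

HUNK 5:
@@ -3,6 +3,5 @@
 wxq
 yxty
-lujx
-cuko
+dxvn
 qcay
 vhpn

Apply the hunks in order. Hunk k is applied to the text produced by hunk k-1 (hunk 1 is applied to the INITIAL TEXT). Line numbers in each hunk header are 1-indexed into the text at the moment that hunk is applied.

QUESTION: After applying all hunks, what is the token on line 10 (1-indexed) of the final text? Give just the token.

Answer: myu

Derivation:
Hunk 1: at line 4 remove [qyx,gup] add [qcay] -> 11 lines: ldws nim zldh nhz cuko qcay vhpn ceap rkeqm yzln myu
Hunk 2: at line 2 remove [nhz] add [lujx] -> 11 lines: ldws nim zldh lujx cuko qcay vhpn ceap rkeqm yzln myu
Hunk 3: at line 6 remove [ceap,rkeqm] add [xpmg] -> 10 lines: ldws nim zldh lujx cuko qcay vhpn xpmg yzln myu
Hunk 4: at line 1 remove [zldh] add [wxq,yxty] -> 11 lines: ldws nim wxq yxty lujx cuko qcay vhpn xpmg yzln myu
Hunk 5: at line 3 remove [lujx,cuko] add [dxvn] -> 10 lines: ldws nim wxq yxty dxvn qcay vhpn xpmg yzln myu
Final line 10: myu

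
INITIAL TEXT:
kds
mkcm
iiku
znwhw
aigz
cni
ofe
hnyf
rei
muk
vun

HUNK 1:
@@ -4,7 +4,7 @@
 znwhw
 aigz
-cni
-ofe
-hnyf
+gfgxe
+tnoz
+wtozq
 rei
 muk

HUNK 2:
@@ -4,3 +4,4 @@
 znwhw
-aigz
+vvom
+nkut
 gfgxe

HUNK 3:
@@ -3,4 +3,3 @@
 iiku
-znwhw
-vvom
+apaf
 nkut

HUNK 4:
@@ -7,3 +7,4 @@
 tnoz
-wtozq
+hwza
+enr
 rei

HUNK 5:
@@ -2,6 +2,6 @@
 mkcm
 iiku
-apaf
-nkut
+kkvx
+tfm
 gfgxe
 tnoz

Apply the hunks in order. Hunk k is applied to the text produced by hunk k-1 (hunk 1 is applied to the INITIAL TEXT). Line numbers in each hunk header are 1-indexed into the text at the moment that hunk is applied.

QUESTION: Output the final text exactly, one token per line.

Hunk 1: at line 4 remove [cni,ofe,hnyf] add [gfgxe,tnoz,wtozq] -> 11 lines: kds mkcm iiku znwhw aigz gfgxe tnoz wtozq rei muk vun
Hunk 2: at line 4 remove [aigz] add [vvom,nkut] -> 12 lines: kds mkcm iiku znwhw vvom nkut gfgxe tnoz wtozq rei muk vun
Hunk 3: at line 3 remove [znwhw,vvom] add [apaf] -> 11 lines: kds mkcm iiku apaf nkut gfgxe tnoz wtozq rei muk vun
Hunk 4: at line 7 remove [wtozq] add [hwza,enr] -> 12 lines: kds mkcm iiku apaf nkut gfgxe tnoz hwza enr rei muk vun
Hunk 5: at line 2 remove [apaf,nkut] add [kkvx,tfm] -> 12 lines: kds mkcm iiku kkvx tfm gfgxe tnoz hwza enr rei muk vun

Answer: kds
mkcm
iiku
kkvx
tfm
gfgxe
tnoz
hwza
enr
rei
muk
vun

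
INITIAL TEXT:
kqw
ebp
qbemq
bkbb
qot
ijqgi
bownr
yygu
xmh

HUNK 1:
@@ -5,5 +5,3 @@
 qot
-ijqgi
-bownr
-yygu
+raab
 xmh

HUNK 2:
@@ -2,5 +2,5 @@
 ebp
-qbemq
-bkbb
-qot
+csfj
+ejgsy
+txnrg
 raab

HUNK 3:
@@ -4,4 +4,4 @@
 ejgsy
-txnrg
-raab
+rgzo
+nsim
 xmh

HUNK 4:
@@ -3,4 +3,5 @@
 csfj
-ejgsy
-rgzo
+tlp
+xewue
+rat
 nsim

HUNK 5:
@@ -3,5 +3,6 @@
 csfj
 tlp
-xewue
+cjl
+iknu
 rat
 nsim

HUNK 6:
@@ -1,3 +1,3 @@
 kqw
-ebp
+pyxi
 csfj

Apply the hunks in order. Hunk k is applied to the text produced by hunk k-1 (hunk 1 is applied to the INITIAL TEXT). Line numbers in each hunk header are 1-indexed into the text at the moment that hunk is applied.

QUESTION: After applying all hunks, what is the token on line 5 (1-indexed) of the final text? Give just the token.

Answer: cjl

Derivation:
Hunk 1: at line 5 remove [ijqgi,bownr,yygu] add [raab] -> 7 lines: kqw ebp qbemq bkbb qot raab xmh
Hunk 2: at line 2 remove [qbemq,bkbb,qot] add [csfj,ejgsy,txnrg] -> 7 lines: kqw ebp csfj ejgsy txnrg raab xmh
Hunk 3: at line 4 remove [txnrg,raab] add [rgzo,nsim] -> 7 lines: kqw ebp csfj ejgsy rgzo nsim xmh
Hunk 4: at line 3 remove [ejgsy,rgzo] add [tlp,xewue,rat] -> 8 lines: kqw ebp csfj tlp xewue rat nsim xmh
Hunk 5: at line 3 remove [xewue] add [cjl,iknu] -> 9 lines: kqw ebp csfj tlp cjl iknu rat nsim xmh
Hunk 6: at line 1 remove [ebp] add [pyxi] -> 9 lines: kqw pyxi csfj tlp cjl iknu rat nsim xmh
Final line 5: cjl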